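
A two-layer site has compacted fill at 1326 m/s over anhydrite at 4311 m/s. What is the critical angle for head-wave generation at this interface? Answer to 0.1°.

At critical incidence the refracted ray runs along the interface (θ₂ = 90°), so sin θ_c = V₁/V₂.
θ_c = arcsin(1326/4311) = arcsin 0.3076 = 17.91°.

17.9°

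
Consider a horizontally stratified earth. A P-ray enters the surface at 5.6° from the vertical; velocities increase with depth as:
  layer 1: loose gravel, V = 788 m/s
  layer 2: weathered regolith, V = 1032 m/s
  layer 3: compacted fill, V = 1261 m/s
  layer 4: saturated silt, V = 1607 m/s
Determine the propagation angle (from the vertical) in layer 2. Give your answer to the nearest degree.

7°

Snell's law across each interface conserves sin θ / V, so sin θ_2 = V_2·sin θ₁/V₁.
sin θ_2 = 1032 × sin 5.6° / 788 = 0.1278.
θ_2 = arcsin 0.1278 = 7.34°.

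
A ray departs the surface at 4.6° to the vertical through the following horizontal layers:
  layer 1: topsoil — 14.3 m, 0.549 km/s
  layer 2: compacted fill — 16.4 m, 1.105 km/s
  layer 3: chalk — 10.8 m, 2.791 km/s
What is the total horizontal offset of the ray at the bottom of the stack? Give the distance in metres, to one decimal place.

8.7 m

p = sin θ₁/V₁ = sin 4.6°/0.549 = 1.4608e-01 s/km is conserved through the stack.
Layer 1: θ = 4.60°; offset = 14.3·tan 4.60° = 1.151 m.
Layer 2: sin θ = p·1.105 = 0.1614 → θ = 9.29°; offset = 16.4·tan 9.29° = 2.682 m.
Layer 3: sin θ = p·2.791 = 0.4077 → θ = 24.06°; offset = 10.8·tan 24.06° = 4.822 m.
Total horizontal offset = 8.655 m.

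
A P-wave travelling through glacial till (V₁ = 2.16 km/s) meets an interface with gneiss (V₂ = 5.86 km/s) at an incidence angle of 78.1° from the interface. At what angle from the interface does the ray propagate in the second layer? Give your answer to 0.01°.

Angle from the normal: 90° − 78.1° = 11.9°.
sin θ₁/V₁ = sin θ₂/V₂ ⇒ sin θ₂ = 5.86·sin 11.9°/2.16 = 5.86·0.2062/2.16 = 0.5594.
θ₂ = sin⁻¹(0.5594) = 34.02° (from vertical).
From the interface: 90° − 34.02° = 55.98°.

55.98°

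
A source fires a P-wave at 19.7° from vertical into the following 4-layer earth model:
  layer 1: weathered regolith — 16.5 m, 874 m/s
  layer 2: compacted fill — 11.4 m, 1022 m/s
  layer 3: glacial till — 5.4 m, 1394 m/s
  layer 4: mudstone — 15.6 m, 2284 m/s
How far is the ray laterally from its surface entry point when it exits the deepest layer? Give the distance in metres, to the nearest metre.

43 m

Ray parameter p = sin 19.7° / 874 m/s = 3.8569e-04 s/m.
Layer 1: θ = 19.70°; offset = 16.5·tan 19.70° = 5.908 m.
Layer 2: sin θ = p·1022 = 0.3942 → θ = 23.21°; offset = 11.4·tan 23.21° = 4.890 m.
Layer 3: sin θ = p·1394 = 0.5377 → θ = 32.52°; offset = 5.4·tan 32.52° = 3.443 m.
Layer 4: sin θ = p·2284 = 0.8809 → θ = 61.75°; offset = 15.6·tan 61.75° = 29.038 m.
Σ offsets = 43.278 m.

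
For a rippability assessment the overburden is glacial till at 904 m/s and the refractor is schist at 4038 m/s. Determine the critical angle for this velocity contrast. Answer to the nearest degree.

At critical incidence the refracted ray runs along the interface (θ₂ = 90°), so sin θ_c = V₁/V₂.
θ_c = arcsin(904/4038) = arcsin 0.2239 = 12.94°.

13°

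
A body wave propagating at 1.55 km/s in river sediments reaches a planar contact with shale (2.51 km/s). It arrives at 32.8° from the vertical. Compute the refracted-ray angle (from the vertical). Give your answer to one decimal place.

sin θ₁/V₁ = sin θ₂/V₂ ⇒ sin θ₂ = 2.51·sin 32.8°/1.55 = 2.51·0.5417/1.55 = 0.8772.
θ₂ = sin⁻¹(0.8772) = 61.31° (from vertical).

61.3°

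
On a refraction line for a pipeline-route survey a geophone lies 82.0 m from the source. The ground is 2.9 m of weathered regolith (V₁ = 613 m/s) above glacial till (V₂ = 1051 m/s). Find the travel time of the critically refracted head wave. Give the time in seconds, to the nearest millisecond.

0.086 s

t = x/V₂ + 2h·√(V₂²−V₁²)/(V₁V₂).
√(V₂²−V₁²) = √(1051²−613²) = 853.7 m/s; delay term = 2·2.9·853.7/(613·1051) = 0.00769 s.
t = 82.0/1051 + 0.00769 = 0.08571 s.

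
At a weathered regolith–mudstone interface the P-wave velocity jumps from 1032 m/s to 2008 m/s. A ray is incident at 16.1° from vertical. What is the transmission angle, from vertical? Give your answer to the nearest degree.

Snell's law: sin θ₂ = (V₂/V₁)·sin θ₁ = (2008/1032)·sin 16.1° = 0.5396.
θ₂ = arcsin 0.5396 = 32.66° from the normal.

33°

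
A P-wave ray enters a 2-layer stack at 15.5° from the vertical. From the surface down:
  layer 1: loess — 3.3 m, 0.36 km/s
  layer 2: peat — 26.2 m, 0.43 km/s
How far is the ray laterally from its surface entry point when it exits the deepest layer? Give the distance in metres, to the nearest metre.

10 m

Apply Snell's law at each interface; in layer i the horizontal offset is hᵢ·tan θᵢ.
Layer 1: θ = 15.50°; offset = 3.3·tan 15.50° = 0.915 m.
Layer 2: sin θ = 0.43·sin 15.5°/0.36 = 0.3192, θ = 18.61°; offset = 26.2·tan 18.61° = 8.825 m.
Σ offsets = 9.740 m.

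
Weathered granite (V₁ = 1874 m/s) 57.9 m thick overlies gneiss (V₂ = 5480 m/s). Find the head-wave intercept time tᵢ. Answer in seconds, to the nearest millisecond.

0.058 s

θ_c = arcsin(V₁/V₂) = arcsin(1874/5480) = 20.00°; cos θ_c = 0.9397.
tᵢ = 2h·cos θ_c / V₁ = 2·57.9·0.9397 / 1874 = 0.05807 s.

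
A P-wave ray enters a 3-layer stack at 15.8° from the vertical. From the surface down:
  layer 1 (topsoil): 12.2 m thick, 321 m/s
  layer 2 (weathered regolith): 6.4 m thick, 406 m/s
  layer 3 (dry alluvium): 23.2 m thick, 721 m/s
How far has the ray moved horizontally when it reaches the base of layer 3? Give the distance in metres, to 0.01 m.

p = sin θ₁/V₁ = sin 15.8°/321 = 8.4823e-04 s/m is conserved through the stack.
Layer 1: θ = 15.80°; offset = 12.2·tan 15.80° = 3.4523 m.
Layer 2: sin θ = p·406 = 0.3444 → θ = 20.14°; offset = 6.4·tan 20.14° = 2.3476 m.
Layer 3: sin θ = p·721 = 0.6116 → θ = 37.70°; offset = 23.2·tan 37.70° = 17.9330 m.
Σ offsets = 23.7329 m.

23.73 m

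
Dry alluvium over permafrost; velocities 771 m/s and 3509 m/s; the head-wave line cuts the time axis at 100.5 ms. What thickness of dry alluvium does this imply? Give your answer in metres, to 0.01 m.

θ_c = arcsin(771/3509) = 12.69°; cos θ_c = 0.9756.
tᵢ = 2h cos θ_c/V₁ ⇒ h = tᵢ·V₁/(2 cos θ_c) = 0.1005·771/(2·0.9756) = 39.71 m.

39.71 m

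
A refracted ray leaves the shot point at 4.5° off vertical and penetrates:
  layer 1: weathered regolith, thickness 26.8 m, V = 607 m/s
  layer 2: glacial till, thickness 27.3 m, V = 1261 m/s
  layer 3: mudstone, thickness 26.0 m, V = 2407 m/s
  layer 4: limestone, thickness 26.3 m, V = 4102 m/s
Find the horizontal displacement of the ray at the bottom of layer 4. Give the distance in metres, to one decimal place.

Ray parameter p = sin 4.5° / 607 m/s = 1.2926e-04 s/m.
Layer 1: θ = 4.50°; offset = 26.8·tan 4.50° = 2.109 m.
Layer 2: sin θ = p·1261 = 0.1630 → θ = 9.38°; offset = 27.3·tan 9.38° = 4.510 m.
Layer 3: sin θ = p·2407 = 0.3111 → θ = 18.13°; offset = 26.0·tan 18.13° = 8.512 m.
Layer 4: sin θ = p·4102 = 0.5302 → θ = 32.02°; offset = 26.3·tan 32.02° = 16.447 m.
Summing the layer offsets gives 31.578 m.

31.6 m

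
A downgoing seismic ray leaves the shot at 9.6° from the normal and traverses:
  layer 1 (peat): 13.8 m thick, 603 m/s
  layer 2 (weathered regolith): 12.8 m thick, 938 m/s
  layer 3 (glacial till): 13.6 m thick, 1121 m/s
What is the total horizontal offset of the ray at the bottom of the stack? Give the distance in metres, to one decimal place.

Apply Snell's law at each interface; in layer i the horizontal offset is hᵢ·tan θᵢ.
Layer 1: θ = 9.60°; offset = 13.8·tan 9.60° = 2.334 m.
Layer 2: sin θ = 938·sin 9.6°/603 = 0.2594, θ = 15.04°; offset = 12.8·tan 15.04° = 3.438 m.
Layer 3: sin θ = 1121·sin 9.6°/603 = 0.3100, θ = 18.06°; offset = 13.6·tan 18.06° = 4.435 m.
Σ offsets = 10.207 m.

10.2 m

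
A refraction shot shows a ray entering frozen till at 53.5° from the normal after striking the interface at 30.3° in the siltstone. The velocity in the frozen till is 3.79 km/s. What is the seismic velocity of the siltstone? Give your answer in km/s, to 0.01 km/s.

2.38 km/s

sin 30.3° = 0.5045; sin 53.5° = 0.8039.
V₁ = V₂·(sin θ₁/sin θ₂) = 3.79·(0.5045/0.8039) = 2.38 km/s.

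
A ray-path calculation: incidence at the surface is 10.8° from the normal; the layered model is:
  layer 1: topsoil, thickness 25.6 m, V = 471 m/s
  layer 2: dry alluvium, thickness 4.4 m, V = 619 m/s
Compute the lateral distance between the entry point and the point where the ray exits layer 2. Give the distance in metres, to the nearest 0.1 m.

Apply Snell's law at each interface; in layer i the horizontal offset is hᵢ·tan θᵢ.
Layer 1: θ = 10.80°; offset = 25.6·tan 10.80° = 4.883 m.
Layer 2: sin θ = 619·sin 10.8°/471 = 0.2463, θ = 14.26°; offset = 4.4·tan 14.26° = 1.118 m.
Σ offsets = 6.001 m.

6.0 m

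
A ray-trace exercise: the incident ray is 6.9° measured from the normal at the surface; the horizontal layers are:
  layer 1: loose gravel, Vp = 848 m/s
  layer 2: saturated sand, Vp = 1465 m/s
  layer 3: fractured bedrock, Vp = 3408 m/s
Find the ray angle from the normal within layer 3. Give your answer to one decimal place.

Ray parameter p = sin 6.9° / 848 = 1.4167e-04 s/m.
sin θ_3 = p·V_3 = 1.4167e-04 × 3408 = 0.4828.
θ_3 = arcsin 0.4828 = 28.87°.

28.9°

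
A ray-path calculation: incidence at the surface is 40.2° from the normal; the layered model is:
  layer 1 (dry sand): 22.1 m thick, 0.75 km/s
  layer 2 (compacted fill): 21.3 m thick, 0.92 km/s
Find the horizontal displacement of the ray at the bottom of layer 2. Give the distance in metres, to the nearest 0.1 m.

Apply Snell's law at each interface; in layer i the horizontal offset is hᵢ·tan θᵢ.
Layer 1: θ = 40.20°; offset = 22.1·tan 40.20° = 18.676 m.
Layer 2: sin θ = 0.92·sin 40.2°/0.75 = 0.7918, θ = 52.35°; offset = 21.3·tan 52.35° = 27.609 m.
Summing the layer offsets gives 46.285 m.

46.3 m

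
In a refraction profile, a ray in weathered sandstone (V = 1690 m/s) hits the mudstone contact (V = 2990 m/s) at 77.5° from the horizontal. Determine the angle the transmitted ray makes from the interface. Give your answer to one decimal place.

Convert to the normal: θ₁ = 90° − 77.5° = 12.5°.
Snell's law: sin θ₂ = (V₂/V₁)·sin θ₁ = (2990/1690)·sin 12.5° = 0.3829.
θ₂ = sin⁻¹(0.3829) = 22.52° (from vertical).
From the interface: 90° − 22.52° = 67.48°.

67.5°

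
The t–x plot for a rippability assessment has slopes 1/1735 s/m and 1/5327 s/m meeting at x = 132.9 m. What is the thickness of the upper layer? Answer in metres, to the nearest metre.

x_cross = 2h·√((V₂+V₁)/(V₂−V₁)) → h = x_cross / (2·√((V₂+V₁)/(V₂−V₁))).
√((V₂+V₁)/(V₂−V₁)) = √((5327+1735)/(5327−1735)) = 1.4022.
h = 132.9 / (2·1.4022) = 47.39 m.

47 m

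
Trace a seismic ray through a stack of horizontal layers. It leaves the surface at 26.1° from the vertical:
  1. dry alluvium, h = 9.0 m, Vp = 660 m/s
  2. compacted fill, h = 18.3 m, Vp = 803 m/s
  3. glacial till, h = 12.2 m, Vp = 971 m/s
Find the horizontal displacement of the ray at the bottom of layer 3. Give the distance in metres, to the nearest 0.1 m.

26.4 m

Apply Snell's law at each interface; in layer i the horizontal offset is hᵢ·tan θᵢ.
Layer 1: θ = 26.10°; offset = 9.0·tan 26.10° = 4.409 m.
Layer 2: sin θ = 803·sin 26.1°/660 = 0.5353, θ = 32.36°; offset = 18.3·tan 32.36° = 11.596 m.
Layer 3: sin θ = 971·sin 26.1°/660 = 0.6472, θ = 40.33°; offset = 12.2·tan 40.33° = 10.359 m.
Σ offsets = 26.364 m.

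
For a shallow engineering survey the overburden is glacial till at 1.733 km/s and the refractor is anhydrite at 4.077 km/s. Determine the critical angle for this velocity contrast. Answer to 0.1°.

At critical incidence the refracted ray runs along the interface (θ₂ = 90°), so sin θ_c = V₁/V₂.
θ_c = arcsin(1.733/4.077) = arcsin 0.4251 = 25.15°.

25.2°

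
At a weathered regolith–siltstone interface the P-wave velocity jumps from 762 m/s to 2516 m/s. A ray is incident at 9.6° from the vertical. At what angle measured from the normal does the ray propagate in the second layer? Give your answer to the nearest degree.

Snell's law: sin θ₂ = (V₂/V₁)·sin θ₁ = (2516/762)·sin 9.6° = 0.5506.
θ₂ = arcsin 0.5506 = 33.41° from the normal.

33°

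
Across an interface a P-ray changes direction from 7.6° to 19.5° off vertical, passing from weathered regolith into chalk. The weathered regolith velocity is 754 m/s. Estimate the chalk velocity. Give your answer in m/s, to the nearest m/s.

sin 7.6° = 0.1323; sin 19.5° = 0.3338.
V₂ = V₁·(sin θ₂/sin θ₁) = 754·(0.3338/0.1323) = 1903.05 m/s.

1903 m/s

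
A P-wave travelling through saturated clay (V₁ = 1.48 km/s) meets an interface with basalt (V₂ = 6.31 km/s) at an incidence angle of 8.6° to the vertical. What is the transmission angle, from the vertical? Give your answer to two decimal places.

Snell's law: sin θ₂ = (V₂/V₁)·sin θ₁ = (6.31/1.48)·sin 8.6° = 0.6375.
θ₂ = arcsin 0.6375 = 39.61° from the normal.

39.61°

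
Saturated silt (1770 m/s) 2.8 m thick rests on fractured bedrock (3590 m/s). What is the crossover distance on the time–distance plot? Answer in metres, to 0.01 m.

x_cross = 2h·√((V₂+V₁)/(V₂−V₁)).
(V₂+V₁)/(V₂−V₁) = (3590+1770)/(3590−1770) = 2.9451; √ = 1.7161.
x_cross = 2·2.8·1.7161 = 9.61 m.

9.61 m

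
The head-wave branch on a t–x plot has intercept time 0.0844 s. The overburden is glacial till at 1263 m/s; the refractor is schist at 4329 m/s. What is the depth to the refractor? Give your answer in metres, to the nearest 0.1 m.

θ_c = arcsin(1263/4329) = 16.96°; cos θ_c = 0.9565.
tᵢ = 2h cos θ_c/V₁ ⇒ h = tᵢ·V₁/(2 cos θ_c) = 0.0844·1263/(2·0.9565) = 55.72 m.

55.7 m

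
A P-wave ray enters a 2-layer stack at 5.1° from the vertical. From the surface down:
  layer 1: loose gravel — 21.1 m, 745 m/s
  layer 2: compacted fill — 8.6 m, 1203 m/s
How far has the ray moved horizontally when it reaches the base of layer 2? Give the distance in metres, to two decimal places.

Apply Snell's law at each interface; in layer i the horizontal offset is hᵢ·tan θᵢ.
Layer 1: θ = 5.10°; offset = 21.1·tan 5.10° = 1.8831 m.
Layer 2: sin θ = 1203·sin 5.1°/745 = 0.1435, θ = 8.25°; offset = 8.6·tan 8.25° = 1.2474 m.
Total horizontal offset = 3.1305 m.

3.13 m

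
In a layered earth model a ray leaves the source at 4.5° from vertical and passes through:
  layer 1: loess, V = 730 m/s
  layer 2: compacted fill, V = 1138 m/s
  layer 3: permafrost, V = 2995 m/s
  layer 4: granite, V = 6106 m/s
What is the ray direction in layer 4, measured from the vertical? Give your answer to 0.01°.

41.02°

Ray parameter p = sin 4.5° / 730 = 1.0748e-04 s/m.
sin θ_4 = p·V_4 = 1.0748e-04 × 6106 = 0.6563.
θ_4 = 41.02° from the vertical.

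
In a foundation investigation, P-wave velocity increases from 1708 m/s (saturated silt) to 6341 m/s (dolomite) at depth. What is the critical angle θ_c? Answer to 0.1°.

Critical incidence: sin θ_c = V₁/V₂ = 1708/6341 = 0.2694.
θ_c = arcsin 0.2694 = 15.63°.

15.6°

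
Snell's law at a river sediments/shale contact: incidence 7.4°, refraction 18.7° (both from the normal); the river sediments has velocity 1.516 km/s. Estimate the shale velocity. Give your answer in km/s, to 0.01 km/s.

sin 7.4° = 0.1288; sin 18.7° = 0.3206.
V₂ = V₁·(sin θ₂/sin θ₁) = 1.516·(0.3206/0.1288) = 3.77 km/s.

3.77 km/s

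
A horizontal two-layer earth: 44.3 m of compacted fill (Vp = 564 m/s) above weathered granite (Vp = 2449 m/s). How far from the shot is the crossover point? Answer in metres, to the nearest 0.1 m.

112.0 m

x_cross = 2h·√((V₂+V₁)/(V₂−V₁)).
(V₂+V₁)/(V₂−V₁) = (2449+564)/(2449−564) = 1.5984; √ = 1.2643.
x_cross = 2·44.3·1.2643 = 112.02 m.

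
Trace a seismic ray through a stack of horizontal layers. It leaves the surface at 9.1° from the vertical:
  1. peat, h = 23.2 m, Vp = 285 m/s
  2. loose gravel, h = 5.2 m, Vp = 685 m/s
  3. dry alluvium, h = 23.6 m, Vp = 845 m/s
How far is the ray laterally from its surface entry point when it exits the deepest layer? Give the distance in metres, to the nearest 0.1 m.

p = sin θ₁/V₁ = sin 9.1°/285 = 5.5494e-04 s/m is conserved through the stack.
Layer 1: θ = 9.10°; offset = 23.2·tan 9.10° = 3.716 m.
Layer 2: sin θ = p·685 = 0.3801 → θ = 22.34°; offset = 5.2·tan 22.34° = 2.137 m.
Layer 3: sin θ = p·845 = 0.4689 → θ = 27.96°; offset = 23.6·tan 27.96° = 12.530 m.
Total horizontal offset = 18.383 m.

18.4 m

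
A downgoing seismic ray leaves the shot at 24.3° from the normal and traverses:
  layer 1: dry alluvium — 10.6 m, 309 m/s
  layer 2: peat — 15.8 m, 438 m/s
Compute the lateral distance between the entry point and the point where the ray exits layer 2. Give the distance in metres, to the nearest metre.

Apply Snell's law at each interface; in layer i the horizontal offset is hᵢ·tan θᵢ.
Layer 1: θ = 24.30°; offset = 10.6·tan 24.30° = 4.786 m.
Layer 2: sin θ = 438·sin 24.3°/309 = 0.5833, θ = 35.68°; offset = 15.8·tan 35.68° = 11.347 m.
Summing the layer offsets gives 16.133 m.

16 m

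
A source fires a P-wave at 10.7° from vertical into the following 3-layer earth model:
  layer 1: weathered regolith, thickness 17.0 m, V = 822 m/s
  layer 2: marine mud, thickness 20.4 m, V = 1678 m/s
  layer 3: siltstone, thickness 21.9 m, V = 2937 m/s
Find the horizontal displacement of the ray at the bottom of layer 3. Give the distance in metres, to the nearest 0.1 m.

31.0 m

Apply Snell's law at each interface; in layer i the horizontal offset is hᵢ·tan θᵢ.
Layer 1: θ = 10.70°; offset = 17.0·tan 10.70° = 3.212 m.
Layer 2: sin θ = 1678·sin 10.7°/822 = 0.3790, θ = 22.27°; offset = 20.4·tan 22.27° = 8.355 m.
Layer 3: sin θ = 2937·sin 10.7°/822 = 0.6634, θ = 41.56°; offset = 21.9·tan 41.56° = 19.415 m.
Σ offsets = 30.983 m.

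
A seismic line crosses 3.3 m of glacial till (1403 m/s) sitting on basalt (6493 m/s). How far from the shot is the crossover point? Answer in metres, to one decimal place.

8.2 m

θ_c = arcsin(1403/6493) = 12.48°, so cos θ_c = 0.9764 and tᵢ = 2h cos θ_c/V₁ = 0.0046 s.
At crossover x/V₁ = x/V₂ + tᵢ ⇒ x = tᵢ/(1/V₁ − 1/V₂) = 0.00459/(7.1276e-04 − 1.5401e-04) = 8.22 m.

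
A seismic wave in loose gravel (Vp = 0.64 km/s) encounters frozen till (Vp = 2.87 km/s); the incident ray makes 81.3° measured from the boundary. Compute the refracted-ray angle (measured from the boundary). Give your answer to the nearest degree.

47°

Convert to the normal: θ₁ = 90° − 81.3° = 8.7°.
Snell's law: sin θ₂ = (V₂/V₁)·sin θ₁ = (2.87/0.64)·sin 8.7° = 0.6783.
θ₂ = sin⁻¹(0.6783) = 42.71° (from vertical).
From the interface: 90° − 42.71° = 47.29°.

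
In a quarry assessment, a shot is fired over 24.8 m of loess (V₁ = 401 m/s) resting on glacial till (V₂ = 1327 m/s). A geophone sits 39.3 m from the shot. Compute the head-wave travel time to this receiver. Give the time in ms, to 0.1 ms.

t = x/V₂ + 2h·√(V₂²−V₁²)/(V₁V₂).
√(V₂²−V₁²) = √(1327²−401²) = 1265.0 m/s; delay term = 2·24.8·1265.0/(401·1327) = 0.11791 s.
t = 39.3/1327 + 0.11791 = 0.14752 s.

147.5 ms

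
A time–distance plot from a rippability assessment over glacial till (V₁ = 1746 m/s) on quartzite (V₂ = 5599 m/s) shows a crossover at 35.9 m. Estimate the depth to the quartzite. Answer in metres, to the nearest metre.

13 m

x_cross = 2h·√((V₂+V₁)/(V₂−V₁)) → h = x_cross / (2·√((V₂+V₁)/(V₂−V₁))).
√((V₂+V₁)/(V₂−V₁)) = √((5599+1746)/(5599−1746)) = 1.3807.
h = 35.9 / (2·1.3807) = 13.00 m.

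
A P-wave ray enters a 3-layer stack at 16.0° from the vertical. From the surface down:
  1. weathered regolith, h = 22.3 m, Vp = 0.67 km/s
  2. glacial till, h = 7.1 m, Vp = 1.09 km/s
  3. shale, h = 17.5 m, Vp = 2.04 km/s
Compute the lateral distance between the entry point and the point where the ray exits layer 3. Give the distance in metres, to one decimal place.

Apply Snell's law at each interface; in layer i the horizontal offset is hᵢ·tan θᵢ.
Layer 1: θ = 16.00°; offset = 22.3·tan 16.00° = 6.394 m.
Layer 2: sin θ = 1.09·sin 16.0°/0.67 = 0.4484, θ = 26.64°; offset = 7.1·tan 26.64° = 3.562 m.
Layer 3: sin θ = 2.04·sin 16.0°/0.67 = 0.8393, θ = 57.06°; offset = 17.5·tan 57.06° = 27.011 m.
Summing the layer offsets gives 36.967 m.

37.0 m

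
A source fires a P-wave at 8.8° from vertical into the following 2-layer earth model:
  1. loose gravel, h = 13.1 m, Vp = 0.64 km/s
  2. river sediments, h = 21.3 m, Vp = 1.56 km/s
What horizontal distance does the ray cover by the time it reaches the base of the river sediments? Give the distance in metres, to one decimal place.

p = sin θ₁/V₁ = sin 8.8°/0.64 = 2.3904e-01 s/km is conserved through the stack.
Layer 1: θ = 8.80°; offset = 13.1·tan 8.80° = 2.028 m.
Layer 2: sin θ = p·1.56 = 0.3729 → θ = 21.89°; offset = 21.3·tan 21.89° = 8.560 m.
Total horizontal offset = 10.588 m.

10.6 m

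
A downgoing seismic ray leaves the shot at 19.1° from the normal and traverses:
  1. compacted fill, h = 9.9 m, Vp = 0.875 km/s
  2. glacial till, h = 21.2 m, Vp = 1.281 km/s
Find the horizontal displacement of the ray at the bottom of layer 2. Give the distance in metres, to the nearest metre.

p = sin θ₁/V₁ = sin 19.1°/0.875 = 3.7396e-01 s/km is conserved through the stack.
Layer 1: θ = 19.10°; offset = 9.9·tan 19.10° = 3.428 m.
Layer 2: sin θ = p·1.281 = 0.4790 → θ = 28.62°; offset = 21.2·tan 28.62° = 11.570 m.
Summing the layer offsets gives 14.998 m.

15 m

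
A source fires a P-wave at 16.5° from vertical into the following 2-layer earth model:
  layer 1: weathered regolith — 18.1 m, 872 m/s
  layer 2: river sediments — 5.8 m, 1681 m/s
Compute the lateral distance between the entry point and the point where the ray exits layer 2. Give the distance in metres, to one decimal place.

p = sin θ₁/V₁ = sin 16.5°/872 = 3.2571e-04 s/m is conserved through the stack.
Layer 1: θ = 16.50°; offset = 18.1·tan 16.50° = 5.361 m.
Layer 2: sin θ = p·1681 = 0.5475 → θ = 33.20°; offset = 5.8·tan 33.20° = 3.795 m.
Σ offsets = 9.156 m.

9.2 m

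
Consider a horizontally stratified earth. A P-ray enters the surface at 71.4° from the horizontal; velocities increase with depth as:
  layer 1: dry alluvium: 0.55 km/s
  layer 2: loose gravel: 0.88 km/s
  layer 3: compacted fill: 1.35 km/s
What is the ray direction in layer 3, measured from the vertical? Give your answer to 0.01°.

51.53°

From the normal: θ₁ = 90° − 71.4° = 18.6°.
Ray parameter p = sin 18.6° / 0.55 = 5.7993e-01 s/km.
sin θ_3 = p·V_3 = 5.7993e-01 × 1.35 = 0.7829.
θ_3 = 51.53° from the vertical.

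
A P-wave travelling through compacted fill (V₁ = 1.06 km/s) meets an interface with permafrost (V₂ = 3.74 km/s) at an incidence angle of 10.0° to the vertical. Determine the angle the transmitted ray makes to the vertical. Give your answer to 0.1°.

37.8°

Snell's law: sin θ₂ = (V₂/V₁)·sin θ₁ = (3.74/1.06)·sin 10.0° = 0.6127.
θ₂ = arcsin 0.6127 = 37.78° from the normal.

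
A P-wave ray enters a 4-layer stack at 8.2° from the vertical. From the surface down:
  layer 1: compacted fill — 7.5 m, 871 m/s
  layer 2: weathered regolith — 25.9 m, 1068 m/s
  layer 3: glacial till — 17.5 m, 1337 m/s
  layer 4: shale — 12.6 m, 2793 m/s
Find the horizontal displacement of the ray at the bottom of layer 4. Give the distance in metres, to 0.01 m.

16.09 m

Ray parameter p = sin 8.2° / 871 m/s = 1.6375e-04 s/m.
Layer 1: θ = 8.20°; offset = 7.5·tan 8.20° = 1.0808 m.
Layer 2: sin θ = p·1068 = 0.1749 → θ = 10.07°; offset = 25.9·tan 10.07° = 4.6005 m.
Layer 3: sin θ = p·1337 = 0.2189 → θ = 12.65°; offset = 17.5·tan 12.65° = 3.9267 m.
Layer 4: sin θ = p·2793 = 0.4574 → θ = 27.22°; offset = 12.6·tan 27.22° = 6.4803 m.
Total horizontal offset = 16.0882 m.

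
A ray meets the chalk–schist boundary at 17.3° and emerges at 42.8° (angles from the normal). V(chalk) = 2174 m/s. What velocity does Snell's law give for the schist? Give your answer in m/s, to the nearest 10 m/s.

4970 m/s

Snell's law: sin 17.3°/V₁ = sin 42.8°/V₂.
V₂ = V₁·sin 42.8°/sin 17.3° = 2174 × 2.2848 = 4967.15 m/s.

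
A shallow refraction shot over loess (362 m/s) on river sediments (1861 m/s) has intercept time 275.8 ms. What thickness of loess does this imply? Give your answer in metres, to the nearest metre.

51 m

h = tᵢ·V₁·V₂ / (2·√(V₂²−V₁²)).
√(V₂²−V₁²) = √(1861² − 362²) = 1825.5 m/s.
h = 0.2758 s × 362 × 1861 / (2 × 1825.5) = 50.89 m.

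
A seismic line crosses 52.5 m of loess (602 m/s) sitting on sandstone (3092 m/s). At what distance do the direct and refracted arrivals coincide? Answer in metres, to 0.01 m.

127.89 m

θ_c = arcsin(602/3092) = 11.23°, so cos θ_c = 0.9809 and tᵢ = 2h cos θ_c/V₁ = 0.1711 s.
At crossover x/V₁ = x/V₂ + tᵢ ⇒ x = tᵢ/(1/V₁ − 1/V₂) = 0.17108/(1.6611e-03 − 3.2342e-04) = 127.89 m.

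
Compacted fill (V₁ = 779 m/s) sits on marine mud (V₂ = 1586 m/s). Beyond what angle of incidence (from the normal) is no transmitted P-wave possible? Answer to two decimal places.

Critical incidence: sin θ_c = V₁/V₂ = 779/1586 = 0.4912.
θ_c = arcsin 0.4912 = 29.42°.

29.42°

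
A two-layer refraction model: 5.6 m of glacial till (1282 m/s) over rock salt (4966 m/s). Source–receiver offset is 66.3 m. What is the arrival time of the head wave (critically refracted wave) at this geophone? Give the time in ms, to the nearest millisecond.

t = x/V₂ + 2h·√(V₂²−V₁²)/(V₁V₂).
√(V₂²−V₁²) = √(4966²−1282²) = 4797.7 m/s; delay term = 2·5.6·4797.7/(1282·4966) = 0.00844 s.
t = 66.3/4966 + 0.00844 = 0.02179 s.

22 ms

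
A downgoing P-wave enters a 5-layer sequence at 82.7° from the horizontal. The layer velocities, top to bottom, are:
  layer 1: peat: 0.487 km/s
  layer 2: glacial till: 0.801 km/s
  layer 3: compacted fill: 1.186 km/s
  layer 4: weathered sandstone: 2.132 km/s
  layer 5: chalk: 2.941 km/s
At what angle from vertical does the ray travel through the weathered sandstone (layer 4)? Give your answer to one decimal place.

33.8°

From the normal: θ₁ = 90° − 82.7° = 7.3°.
Ray parameter p = sin 7.3° / 0.487 = 2.6091e-01 s/km.
sin θ_4 = p·V_4 = 2.6091e-01 × 2.132 = 0.5563.
θ_4 = 33.80° from the vertical.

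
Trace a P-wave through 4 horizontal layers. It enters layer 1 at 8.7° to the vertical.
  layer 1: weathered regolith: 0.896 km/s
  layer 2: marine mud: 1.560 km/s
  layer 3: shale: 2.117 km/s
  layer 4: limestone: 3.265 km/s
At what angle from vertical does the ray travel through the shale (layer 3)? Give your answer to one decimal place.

Snell's law across each interface conserves sin θ / V, so sin θ_3 = V_3·sin θ₁/V₁.
sin θ_3 = 2.117 × sin 8.7° / 0.896 = 0.3574.
θ_3 = arcsin 0.3574 = 20.94°.

20.9°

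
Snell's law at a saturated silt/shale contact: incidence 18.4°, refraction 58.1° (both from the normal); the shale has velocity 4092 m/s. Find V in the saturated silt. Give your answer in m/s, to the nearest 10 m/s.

1520 m/s

Snell's law: sin 18.4°/V₁ = sin 58.1°/V₂.
V₁ = V₂·sin 18.4°/sin 58.1° = 4092 × 0.3718 = 1521.41 m/s.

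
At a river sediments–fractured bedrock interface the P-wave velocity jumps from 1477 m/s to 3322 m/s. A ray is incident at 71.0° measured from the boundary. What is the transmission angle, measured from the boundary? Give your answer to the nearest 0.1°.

Angle from the normal: 90° − 71.0° = 19.0°.
sin θ₁/V₁ = sin θ₂/V₂ ⇒ sin θ₂ = 3322·sin 19.0°/1477 = 3322·0.3256/1477 = 0.7323.
θ₂ = arcsin 0.7323 = 47.08° from the normal.
From the interface: 90° − 47.08° = 42.92°.

42.9°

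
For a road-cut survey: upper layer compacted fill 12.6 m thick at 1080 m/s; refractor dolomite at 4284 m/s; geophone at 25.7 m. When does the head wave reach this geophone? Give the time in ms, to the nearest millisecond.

θ_c = arcsin(V₁/V₂) = arcsin(1080/4284) = 14.60°, cos θ_c = 0.9677.
Intercept time tᵢ = 2h cos θ_c / V₁ = 2·12.6·0.9677/1080 = 0.02258 s.
t = x/V₂ + tᵢ = 25.7/4284 + 0.02258 = 0.02858 s.

29 ms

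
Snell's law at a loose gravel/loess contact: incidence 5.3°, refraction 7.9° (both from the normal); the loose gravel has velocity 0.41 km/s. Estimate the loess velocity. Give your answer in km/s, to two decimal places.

0.61 km/s

sin 5.3° = 0.0924; sin 7.9° = 0.1374.
V₂ = V₁·(sin θ₂/sin θ₁) = 0.41·(0.1374/0.0924) = 0.61 km/s.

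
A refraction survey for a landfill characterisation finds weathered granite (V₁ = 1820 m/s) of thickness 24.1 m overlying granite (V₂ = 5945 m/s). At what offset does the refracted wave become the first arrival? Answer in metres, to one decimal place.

66.1 m

θ_c = arcsin(1820/5945) = 17.83°, so cos θ_c = 0.9520 and tᵢ = 2h cos θ_c/V₁ = 0.0252 s.
At crossover x/V₁ = x/V₂ + tᵢ ⇒ x = tᵢ/(1/V₁ − 1/V₂) = 0.02521/(5.4945e-04 − 1.6821e-04) = 66.13 m.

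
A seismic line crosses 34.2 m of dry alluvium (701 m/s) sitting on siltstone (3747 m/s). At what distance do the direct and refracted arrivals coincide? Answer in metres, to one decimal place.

82.7 m

x_cross = 2h·√((V₂+V₁)/(V₂−V₁)).
(V₂+V₁)/(V₂−V₁) = (3747+701)/(3747−701) = 1.4603; √ = 1.2084.
x_cross = 2·34.2·1.2084 = 82.66 m.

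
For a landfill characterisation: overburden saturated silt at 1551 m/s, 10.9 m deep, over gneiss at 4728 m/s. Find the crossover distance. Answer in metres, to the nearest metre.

θ_c = arcsin(1551/4728) = 19.15°, so cos θ_c = 0.9447 and tᵢ = 2h cos θ_c/V₁ = 0.0133 s.
At crossover x/V₁ = x/V₂ + tᵢ ⇒ x = tᵢ/(1/V₁ − 1/V₂) = 0.01328/(6.4475e-04 − 2.1151e-04) = 30.65 m.

31 m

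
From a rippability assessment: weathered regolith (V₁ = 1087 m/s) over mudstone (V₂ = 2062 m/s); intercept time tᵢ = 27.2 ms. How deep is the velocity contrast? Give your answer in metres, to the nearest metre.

θ_c = arcsin(1087/2062) = 31.81°; cos θ_c = 0.8498.
tᵢ = 2h cos θ_c/V₁ ⇒ h = tᵢ·V₁/(2 cos θ_c) = 0.0272·1087/(2·0.8498) = 17.40 m.

17 m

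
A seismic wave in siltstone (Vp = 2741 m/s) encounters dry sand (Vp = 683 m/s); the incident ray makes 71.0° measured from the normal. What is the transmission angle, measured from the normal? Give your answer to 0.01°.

13.63°

sin θ₁/V₁ = sin θ₂/V₂ ⇒ sin θ₂ = 683·sin 71.0°/2741 = 683·0.9455/2741 = 0.2356.
θ₂ = arcsin 0.2356 = 13.63° from the normal.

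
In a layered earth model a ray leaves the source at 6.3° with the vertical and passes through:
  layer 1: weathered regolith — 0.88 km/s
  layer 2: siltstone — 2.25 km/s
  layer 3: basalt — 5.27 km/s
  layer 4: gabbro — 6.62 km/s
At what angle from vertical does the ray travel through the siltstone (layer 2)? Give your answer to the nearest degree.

16°

Snell's law across each interface conserves sin θ / V, so sin θ_2 = V_2·sin θ₁/V₁.
sin θ_2 = 2.25 × sin 6.3° / 0.88 = 0.2806.
θ_2 = arcsin 0.2806 = 16.29°.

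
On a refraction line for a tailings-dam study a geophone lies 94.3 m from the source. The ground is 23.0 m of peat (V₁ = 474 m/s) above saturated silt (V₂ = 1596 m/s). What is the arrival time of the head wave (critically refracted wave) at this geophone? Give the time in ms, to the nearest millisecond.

152 ms

θ_c = arcsin(V₁/V₂) = arcsin(474/1596) = 17.28°, cos θ_c = 0.9549.
Intercept time tᵢ = 2h cos θ_c / V₁ = 2·23.0·0.9549/474 = 0.09267 s.
t = x/V₂ + tᵢ = 94.3/1596 + 0.09267 = 0.15175 s.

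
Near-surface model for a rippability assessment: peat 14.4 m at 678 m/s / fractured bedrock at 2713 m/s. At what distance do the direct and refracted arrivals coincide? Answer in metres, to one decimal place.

θ_c = arcsin(678/2713) = 14.47°, so cos θ_c = 0.9683 and tᵢ = 2h cos θ_c/V₁ = 0.0411 s.
At crossover x/V₁ = x/V₂ + tᵢ ⇒ x = tᵢ/(1/V₁ − 1/V₂) = 0.04113/(1.4749e-03 − 3.6860e-04) = 37.18 m.

37.2 m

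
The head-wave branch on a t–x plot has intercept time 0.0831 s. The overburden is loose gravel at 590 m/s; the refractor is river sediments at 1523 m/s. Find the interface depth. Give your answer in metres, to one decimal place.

θ_c = arcsin(590/1523) = 22.79°; cos θ_c = 0.9219.
tᵢ = 2h cos θ_c/V₁ ⇒ h = tᵢ·V₁/(2 cos θ_c) = 0.0831·590/(2·0.9219) = 26.59 m.

26.6 m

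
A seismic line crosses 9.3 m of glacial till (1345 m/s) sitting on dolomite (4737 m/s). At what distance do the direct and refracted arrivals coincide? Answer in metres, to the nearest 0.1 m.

x_cross = 2h·√((V₂+V₁)/(V₂−V₁)).
(V₂+V₁)/(V₂−V₁) = (4737+1345)/(4737−1345) = 1.7930; √ = 1.3390.
x_cross = 2·9.3·1.3390 = 24.91 m.

24.9 m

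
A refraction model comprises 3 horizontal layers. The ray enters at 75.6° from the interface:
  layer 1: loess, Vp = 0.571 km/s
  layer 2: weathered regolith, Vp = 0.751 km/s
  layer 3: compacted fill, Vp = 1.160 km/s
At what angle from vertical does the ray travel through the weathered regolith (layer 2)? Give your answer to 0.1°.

From the normal: θ₁ = 90° − 75.6° = 14.4°.
Ray parameter p = sin 14.4° / 0.571 = 4.3553e-01 s/km.
sin θ_2 = p·V_2 = 4.3553e-01 × 0.751 = 0.3271.
θ_2 = arcsin 0.3271 = 19.09°.

19.1°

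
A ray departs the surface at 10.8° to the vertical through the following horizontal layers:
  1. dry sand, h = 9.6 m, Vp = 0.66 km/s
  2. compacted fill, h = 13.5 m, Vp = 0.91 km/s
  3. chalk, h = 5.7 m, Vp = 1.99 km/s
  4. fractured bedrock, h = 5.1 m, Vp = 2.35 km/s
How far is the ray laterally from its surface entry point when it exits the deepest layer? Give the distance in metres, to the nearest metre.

14 m

Ray parameter p = sin 10.8° / 0.66 km/s = 2.8391e-01 s/km.
Layer 1: θ = 10.80°; offset = 9.6·tan 10.80° = 1.831 m.
Layer 2: sin θ = p·0.91 = 0.2584 → θ = 14.97°; offset = 13.5·tan 14.97° = 3.610 m.
Layer 3: sin θ = p·1.99 = 0.5650 → θ = 34.40°; offset = 5.7·tan 34.40° = 3.903 m.
Layer 4: sin θ = p·2.35 = 0.6672 → θ = 41.85°; offset = 5.1·tan 41.85° = 4.568 m.
Summing the layer offsets gives 13.913 m.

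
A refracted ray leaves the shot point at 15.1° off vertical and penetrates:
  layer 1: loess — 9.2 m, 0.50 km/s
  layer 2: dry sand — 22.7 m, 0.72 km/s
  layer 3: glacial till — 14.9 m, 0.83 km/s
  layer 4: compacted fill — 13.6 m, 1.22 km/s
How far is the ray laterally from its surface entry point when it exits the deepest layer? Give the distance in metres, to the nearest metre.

p = sin θ₁/V₁ = sin 15.1°/0.50 = 5.2101e-01 s/km is conserved through the stack.
Layer 1: θ = 15.10°; offset = 9.2·tan 15.10° = 2.482 m.
Layer 2: sin θ = p·0.72 = 0.3751 → θ = 22.03°; offset = 22.7·tan 22.03° = 9.186 m.
Layer 3: sin θ = p·0.83 = 0.4324 → θ = 25.62°; offset = 14.9·tan 25.62° = 7.146 m.
Layer 4: sin θ = p·1.22 = 0.6356 → θ = 39.47°; offset = 13.6·tan 39.47° = 11.198 m.
Summing the layer offsets gives 30.012 m.

30 m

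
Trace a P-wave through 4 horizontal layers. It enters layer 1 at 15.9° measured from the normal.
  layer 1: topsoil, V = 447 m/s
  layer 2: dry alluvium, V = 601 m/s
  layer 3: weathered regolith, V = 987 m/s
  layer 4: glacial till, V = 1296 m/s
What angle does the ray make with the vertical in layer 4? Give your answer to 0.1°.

52.6°

Snell's law across each interface conserves sin θ / V, so sin θ_4 = V_4·sin θ₁/V₁.
sin θ_4 = 1296 × sin 15.9° / 447 = 0.7943.
θ_4 = arcsin 0.7943 = 52.59°.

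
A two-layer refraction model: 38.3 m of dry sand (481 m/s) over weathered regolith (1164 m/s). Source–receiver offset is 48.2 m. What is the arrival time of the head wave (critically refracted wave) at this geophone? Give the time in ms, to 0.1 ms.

186.4 ms

θ_c = arcsin(V₁/V₂) = arcsin(481/1164) = 24.41°, cos θ_c = 0.9106.
Intercept time tᵢ = 2h cos θ_c / V₁ = 2·38.3·0.9106/481 = 0.14502 s.
t = x/V₂ + tᵢ = 48.2/1164 + 0.14502 = 0.18643 s.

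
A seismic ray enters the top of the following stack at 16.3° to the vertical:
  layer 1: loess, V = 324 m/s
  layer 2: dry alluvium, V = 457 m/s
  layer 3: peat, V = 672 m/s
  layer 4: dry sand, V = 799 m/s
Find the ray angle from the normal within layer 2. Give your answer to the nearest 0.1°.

23.3°

Ray parameter p = sin 16.3° / 324 = 8.6626e-04 s/m.
sin θ_2 = p·V_2 = 8.6626e-04 × 457 = 0.3959.
θ_2 = 23.32° from the vertical.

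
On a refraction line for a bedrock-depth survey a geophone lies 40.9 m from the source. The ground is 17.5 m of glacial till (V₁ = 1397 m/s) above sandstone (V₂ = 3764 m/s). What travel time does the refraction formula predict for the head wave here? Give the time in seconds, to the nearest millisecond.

t = x/V₂ + 2h·√(V₂²−V₁²)/(V₁V₂).
√(V₂²−V₁²) = √(3764²−1397²) = 3495.2 m/s; delay term = 2·17.5·3495.2/(1397·3764) = 0.02326 s.
t = 40.9/3764 + 0.02326 = 0.03413 s.

0.034 s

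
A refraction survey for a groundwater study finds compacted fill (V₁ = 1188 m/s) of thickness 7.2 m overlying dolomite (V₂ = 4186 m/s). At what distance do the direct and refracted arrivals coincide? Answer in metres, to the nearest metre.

x_cross = 2h·√((V₂+V₁)/(V₂−V₁)).
(V₂+V₁)/(V₂−V₁) = (4186+1188)/(4186−1188) = 1.7925; √ = 1.3389.
x_cross = 2·7.2·1.3389 = 19.28 m.

19 m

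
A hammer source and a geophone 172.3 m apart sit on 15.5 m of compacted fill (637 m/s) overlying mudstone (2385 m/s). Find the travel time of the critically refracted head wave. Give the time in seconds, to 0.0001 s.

t = x/V₂ + 2h·√(V₂²−V₁²)/(V₁V₂).
√(V₂²−V₁²) = √(2385²−637²) = 2298.4 m/s; delay term = 2·15.5·2298.4/(637·2385) = 0.04690 s.
t = 172.3/2385 + 0.04690 = 0.11914 s.

0.1191 s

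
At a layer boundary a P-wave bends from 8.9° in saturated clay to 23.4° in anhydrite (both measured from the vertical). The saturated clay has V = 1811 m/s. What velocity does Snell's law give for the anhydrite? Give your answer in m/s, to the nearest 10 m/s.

sin 8.9° = 0.1547; sin 23.4° = 0.3971.
V₂ = V₁·(sin θ₂/sin θ₁) = 1811·(0.3971/0.1547) = 4648.91 m/s.

4650 m/s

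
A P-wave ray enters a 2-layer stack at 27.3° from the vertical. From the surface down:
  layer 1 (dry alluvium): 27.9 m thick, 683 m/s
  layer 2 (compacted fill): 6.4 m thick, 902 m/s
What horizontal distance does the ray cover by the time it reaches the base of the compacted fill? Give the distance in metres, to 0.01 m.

19.27 m

Apply Snell's law at each interface; in layer i the horizontal offset is hᵢ·tan θᵢ.
Layer 1: θ = 27.30°; offset = 27.9·tan 27.30° = 14.4003 m.
Layer 2: sin θ = 902·sin 27.3°/683 = 0.6057, θ = 37.28°; offset = 6.4·tan 37.28° = 4.8720 m.
Summing the layer offsets gives 19.2723 m.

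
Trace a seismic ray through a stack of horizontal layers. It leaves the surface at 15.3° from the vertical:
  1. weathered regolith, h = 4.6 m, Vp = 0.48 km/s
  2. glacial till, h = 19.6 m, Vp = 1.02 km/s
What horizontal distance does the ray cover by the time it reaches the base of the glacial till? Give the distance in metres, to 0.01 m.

14.53 m

Ray parameter p = sin 15.3° / 0.48 km/s = 5.4974e-01 s/km.
Layer 1: θ = 15.30°; offset = 4.6·tan 15.30° = 1.2584 m.
Layer 2: sin θ = p·1.02 = 0.5607 → θ = 34.11°; offset = 19.6·tan 34.11° = 13.2733 m.
Summing the layer offsets gives 14.5318 m.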